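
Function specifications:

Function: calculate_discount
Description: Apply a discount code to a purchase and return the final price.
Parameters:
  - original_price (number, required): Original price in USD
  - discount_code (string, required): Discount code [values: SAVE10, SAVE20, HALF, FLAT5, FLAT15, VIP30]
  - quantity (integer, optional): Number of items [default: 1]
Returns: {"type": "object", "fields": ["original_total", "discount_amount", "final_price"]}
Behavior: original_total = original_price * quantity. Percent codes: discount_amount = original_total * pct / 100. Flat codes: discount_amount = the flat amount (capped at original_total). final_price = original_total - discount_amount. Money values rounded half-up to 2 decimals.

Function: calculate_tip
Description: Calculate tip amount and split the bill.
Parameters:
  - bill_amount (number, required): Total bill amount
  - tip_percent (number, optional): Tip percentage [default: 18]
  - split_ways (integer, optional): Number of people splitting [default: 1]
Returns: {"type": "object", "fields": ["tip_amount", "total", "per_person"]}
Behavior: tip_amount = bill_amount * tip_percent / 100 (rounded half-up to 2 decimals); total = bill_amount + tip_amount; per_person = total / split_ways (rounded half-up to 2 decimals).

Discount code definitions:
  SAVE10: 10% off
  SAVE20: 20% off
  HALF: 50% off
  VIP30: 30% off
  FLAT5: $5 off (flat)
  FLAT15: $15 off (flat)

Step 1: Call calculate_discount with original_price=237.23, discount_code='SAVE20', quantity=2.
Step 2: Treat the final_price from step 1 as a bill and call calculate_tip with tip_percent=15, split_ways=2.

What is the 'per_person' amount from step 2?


Step 1: calculate_discount(original_price=237.23, discount_code=SAVE20, quantity=2)
  original_total = 237.23 * 2 = 474.46
  SAVE20 = 20% off: discount_amount = 474.46 * 20/100 = 94.892 -> 94.89
  final_price = 474.46 - 94.89 = 379.57
  -> final_price = 379.57
Step 2: calculate_tip(bill_amount=379.57, tip_percent=15, split_ways=2)
  tip_amount = 379.57 * 15/100 = 56.9355 -> 56.94
  total = 379.57 + 56.94 = 436.51
  per_person = 436.51 / 2 = 218.255 -> 218.26
  -> per_person = 218.26
$218.26


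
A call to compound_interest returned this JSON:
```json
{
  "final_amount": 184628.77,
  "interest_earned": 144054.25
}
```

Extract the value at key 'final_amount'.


184628.77


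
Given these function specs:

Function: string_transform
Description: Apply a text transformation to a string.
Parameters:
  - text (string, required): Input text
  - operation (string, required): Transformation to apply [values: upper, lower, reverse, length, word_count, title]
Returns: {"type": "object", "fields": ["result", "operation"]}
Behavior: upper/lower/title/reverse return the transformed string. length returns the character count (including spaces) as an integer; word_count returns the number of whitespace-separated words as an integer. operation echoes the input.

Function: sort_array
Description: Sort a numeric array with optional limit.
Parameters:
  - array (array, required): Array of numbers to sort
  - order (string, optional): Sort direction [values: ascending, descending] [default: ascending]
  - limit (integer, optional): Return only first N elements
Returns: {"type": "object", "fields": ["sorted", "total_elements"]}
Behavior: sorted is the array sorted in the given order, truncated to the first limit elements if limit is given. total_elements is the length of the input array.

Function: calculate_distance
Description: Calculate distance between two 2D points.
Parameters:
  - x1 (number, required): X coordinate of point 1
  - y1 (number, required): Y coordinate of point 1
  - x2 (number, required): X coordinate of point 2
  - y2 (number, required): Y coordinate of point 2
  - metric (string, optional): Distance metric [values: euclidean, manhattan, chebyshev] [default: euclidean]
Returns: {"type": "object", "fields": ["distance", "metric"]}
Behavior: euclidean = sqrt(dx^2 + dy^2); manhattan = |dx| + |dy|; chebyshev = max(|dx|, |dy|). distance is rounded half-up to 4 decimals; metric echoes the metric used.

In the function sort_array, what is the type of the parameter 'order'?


The sort_array spec declares:
  - order (string, optional): Sort direction [values: ascending, descending] [default: ascending]
Type:
string


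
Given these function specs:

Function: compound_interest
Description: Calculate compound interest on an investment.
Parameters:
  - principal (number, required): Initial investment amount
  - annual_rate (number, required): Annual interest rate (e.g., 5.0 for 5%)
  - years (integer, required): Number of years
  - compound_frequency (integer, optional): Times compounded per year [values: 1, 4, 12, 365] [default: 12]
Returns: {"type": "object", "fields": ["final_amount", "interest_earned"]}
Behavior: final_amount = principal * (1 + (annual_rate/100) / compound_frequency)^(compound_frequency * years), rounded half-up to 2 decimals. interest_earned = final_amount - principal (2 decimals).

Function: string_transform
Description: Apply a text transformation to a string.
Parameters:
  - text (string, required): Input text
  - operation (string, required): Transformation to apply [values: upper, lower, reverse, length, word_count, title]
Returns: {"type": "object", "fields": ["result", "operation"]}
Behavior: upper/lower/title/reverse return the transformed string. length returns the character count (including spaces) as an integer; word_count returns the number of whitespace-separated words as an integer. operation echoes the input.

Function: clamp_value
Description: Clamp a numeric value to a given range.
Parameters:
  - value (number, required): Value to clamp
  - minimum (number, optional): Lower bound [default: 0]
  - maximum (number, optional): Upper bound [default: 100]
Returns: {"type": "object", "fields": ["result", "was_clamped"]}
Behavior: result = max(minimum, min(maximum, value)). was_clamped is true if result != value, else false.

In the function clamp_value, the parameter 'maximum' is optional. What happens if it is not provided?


The clamp_value spec declares:
  - maximum (number, optional): Upper bound [default: 100]
It defaults to 100


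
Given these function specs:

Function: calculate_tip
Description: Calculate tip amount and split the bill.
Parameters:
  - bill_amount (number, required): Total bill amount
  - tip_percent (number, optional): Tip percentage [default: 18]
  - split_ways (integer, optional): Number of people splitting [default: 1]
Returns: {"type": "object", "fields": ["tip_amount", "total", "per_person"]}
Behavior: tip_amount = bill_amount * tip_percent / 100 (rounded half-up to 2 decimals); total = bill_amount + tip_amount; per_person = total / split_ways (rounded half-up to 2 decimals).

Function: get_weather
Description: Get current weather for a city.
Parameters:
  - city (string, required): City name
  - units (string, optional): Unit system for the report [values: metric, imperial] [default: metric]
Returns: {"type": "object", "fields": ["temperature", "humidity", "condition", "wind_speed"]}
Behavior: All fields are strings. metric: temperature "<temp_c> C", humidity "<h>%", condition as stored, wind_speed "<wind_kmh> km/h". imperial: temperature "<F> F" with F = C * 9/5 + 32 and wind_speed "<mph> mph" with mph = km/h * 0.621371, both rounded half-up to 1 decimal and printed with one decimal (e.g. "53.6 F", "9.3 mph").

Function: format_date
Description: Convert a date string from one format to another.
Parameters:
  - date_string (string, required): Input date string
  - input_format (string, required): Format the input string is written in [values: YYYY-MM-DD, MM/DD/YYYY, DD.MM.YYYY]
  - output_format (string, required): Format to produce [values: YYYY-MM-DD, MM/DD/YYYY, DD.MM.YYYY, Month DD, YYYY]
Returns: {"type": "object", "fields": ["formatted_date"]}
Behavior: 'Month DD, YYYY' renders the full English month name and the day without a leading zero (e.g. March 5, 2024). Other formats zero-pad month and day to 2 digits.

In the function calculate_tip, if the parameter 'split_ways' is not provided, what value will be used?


The calculate_tip spec declares:
  - split_ways (integer, optional): Number of people splitting [default: 1]
Default:
1


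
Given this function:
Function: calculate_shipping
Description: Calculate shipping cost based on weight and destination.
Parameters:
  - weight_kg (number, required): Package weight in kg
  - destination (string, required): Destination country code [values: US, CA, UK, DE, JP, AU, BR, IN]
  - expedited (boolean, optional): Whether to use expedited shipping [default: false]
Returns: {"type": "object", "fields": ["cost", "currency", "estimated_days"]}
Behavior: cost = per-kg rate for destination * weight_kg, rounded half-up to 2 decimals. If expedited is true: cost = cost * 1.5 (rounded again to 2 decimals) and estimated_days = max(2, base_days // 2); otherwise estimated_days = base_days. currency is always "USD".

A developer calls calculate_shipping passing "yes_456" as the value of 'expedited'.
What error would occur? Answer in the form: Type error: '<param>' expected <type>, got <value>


Spec: 'expedited' is declared as boolean; "yes_456" is a string.
Type error: 'expedited' expected boolean, got "yes_456"


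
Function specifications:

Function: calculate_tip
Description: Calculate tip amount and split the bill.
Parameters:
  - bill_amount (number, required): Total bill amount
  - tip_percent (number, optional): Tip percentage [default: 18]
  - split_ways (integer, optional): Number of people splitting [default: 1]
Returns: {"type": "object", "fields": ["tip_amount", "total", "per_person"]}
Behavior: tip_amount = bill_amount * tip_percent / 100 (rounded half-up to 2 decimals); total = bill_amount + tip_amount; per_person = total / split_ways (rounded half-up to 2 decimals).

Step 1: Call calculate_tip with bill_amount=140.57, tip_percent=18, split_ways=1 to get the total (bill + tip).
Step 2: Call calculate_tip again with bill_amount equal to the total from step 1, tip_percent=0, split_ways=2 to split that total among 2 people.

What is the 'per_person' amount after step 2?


Step 1: calculate_tip(bill_amount=140.57, tip_percent=18, split_ways=1)
  tip_amount = 140.57 * 18/100 = 25.3026 -> 25.30
  total = 140.57 + 25.30 = 165.87
  per_person = 165.87 / 1 = 165.87 -> 165.87
  -> total = 165.87
Step 2: calculate_tip(bill_amount=165.87, tip_percent=0, split_ways=2)
  tip_amount = 165.87 * 0/100 = 0 -> 0.00
  total = 165.87 + 0.00 = 165.87
  per_person = 165.87 / 2 = 82.935 -> 82.94
  -> per_person = 82.94
$82.94


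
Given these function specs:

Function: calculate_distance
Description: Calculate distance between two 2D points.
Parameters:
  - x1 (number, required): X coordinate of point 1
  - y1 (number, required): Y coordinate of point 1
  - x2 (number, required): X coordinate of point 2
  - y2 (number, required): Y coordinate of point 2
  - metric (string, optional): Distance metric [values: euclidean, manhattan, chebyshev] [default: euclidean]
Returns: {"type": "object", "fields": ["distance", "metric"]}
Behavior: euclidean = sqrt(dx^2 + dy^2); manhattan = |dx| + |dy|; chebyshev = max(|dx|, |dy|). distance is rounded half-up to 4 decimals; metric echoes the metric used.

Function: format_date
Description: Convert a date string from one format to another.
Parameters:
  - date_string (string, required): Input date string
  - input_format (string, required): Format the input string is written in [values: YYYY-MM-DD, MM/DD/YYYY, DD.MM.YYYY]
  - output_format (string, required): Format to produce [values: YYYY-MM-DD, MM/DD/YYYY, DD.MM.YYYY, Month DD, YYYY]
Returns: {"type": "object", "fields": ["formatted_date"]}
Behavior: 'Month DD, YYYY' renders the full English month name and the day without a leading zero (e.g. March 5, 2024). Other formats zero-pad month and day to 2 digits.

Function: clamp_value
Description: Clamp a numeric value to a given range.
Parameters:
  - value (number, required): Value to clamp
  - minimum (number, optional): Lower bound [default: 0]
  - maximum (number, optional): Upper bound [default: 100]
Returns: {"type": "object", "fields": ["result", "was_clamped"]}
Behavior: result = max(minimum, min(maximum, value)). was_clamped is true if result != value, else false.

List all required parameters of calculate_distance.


Parameters of calculate_distance and their required/optional flag:
  x1: required
  y1: required
  x2: required
  y2: required
  metric: optional
x1, x2, y1, y2


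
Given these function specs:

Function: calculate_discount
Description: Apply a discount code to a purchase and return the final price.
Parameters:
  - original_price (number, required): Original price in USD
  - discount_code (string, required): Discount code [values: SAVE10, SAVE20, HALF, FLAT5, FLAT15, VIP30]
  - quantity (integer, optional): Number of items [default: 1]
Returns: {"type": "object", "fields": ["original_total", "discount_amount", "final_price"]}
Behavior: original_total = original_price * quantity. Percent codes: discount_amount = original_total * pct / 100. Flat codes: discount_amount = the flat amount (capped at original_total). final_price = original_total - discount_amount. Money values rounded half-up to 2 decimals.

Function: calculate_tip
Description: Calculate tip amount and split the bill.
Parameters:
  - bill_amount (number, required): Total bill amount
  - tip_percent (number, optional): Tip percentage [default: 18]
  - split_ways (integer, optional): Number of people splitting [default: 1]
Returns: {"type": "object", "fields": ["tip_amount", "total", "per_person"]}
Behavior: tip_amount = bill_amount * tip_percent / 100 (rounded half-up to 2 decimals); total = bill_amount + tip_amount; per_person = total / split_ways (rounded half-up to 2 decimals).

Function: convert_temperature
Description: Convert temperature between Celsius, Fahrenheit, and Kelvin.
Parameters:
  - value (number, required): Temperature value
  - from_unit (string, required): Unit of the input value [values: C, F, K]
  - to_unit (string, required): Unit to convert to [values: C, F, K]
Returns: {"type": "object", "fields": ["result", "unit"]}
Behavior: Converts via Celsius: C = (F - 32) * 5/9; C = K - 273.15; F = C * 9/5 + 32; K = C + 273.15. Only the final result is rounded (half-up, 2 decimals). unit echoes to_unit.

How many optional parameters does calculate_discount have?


Parameters of calculate_discount: original_price (required), discount_code (required), quantity (optional)
Optional count:
1


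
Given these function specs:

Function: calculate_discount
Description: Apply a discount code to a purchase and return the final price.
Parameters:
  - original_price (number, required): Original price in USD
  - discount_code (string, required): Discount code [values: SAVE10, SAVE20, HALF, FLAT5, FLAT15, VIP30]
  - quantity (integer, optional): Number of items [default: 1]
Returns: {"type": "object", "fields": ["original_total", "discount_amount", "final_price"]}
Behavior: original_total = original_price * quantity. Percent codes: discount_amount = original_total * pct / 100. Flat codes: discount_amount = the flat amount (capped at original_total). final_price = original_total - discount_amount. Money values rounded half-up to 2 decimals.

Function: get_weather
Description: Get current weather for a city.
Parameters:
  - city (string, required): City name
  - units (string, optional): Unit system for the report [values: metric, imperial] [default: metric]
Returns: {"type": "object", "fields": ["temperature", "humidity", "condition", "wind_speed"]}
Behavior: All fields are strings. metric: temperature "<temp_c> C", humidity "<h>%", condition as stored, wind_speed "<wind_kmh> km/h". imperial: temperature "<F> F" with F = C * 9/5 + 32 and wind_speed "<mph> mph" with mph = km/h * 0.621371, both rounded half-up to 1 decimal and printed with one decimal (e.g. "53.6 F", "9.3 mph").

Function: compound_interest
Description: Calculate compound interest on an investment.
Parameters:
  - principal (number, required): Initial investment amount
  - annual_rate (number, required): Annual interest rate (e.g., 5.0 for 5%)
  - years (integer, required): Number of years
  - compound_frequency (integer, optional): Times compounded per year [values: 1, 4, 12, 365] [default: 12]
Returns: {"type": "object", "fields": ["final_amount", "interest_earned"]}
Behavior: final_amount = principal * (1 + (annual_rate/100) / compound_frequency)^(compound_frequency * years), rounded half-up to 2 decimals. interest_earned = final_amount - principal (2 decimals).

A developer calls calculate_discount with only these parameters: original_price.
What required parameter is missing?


Required parameters: original_price, discount_code
Provided: original_price
Missing: discount_code
discount_code


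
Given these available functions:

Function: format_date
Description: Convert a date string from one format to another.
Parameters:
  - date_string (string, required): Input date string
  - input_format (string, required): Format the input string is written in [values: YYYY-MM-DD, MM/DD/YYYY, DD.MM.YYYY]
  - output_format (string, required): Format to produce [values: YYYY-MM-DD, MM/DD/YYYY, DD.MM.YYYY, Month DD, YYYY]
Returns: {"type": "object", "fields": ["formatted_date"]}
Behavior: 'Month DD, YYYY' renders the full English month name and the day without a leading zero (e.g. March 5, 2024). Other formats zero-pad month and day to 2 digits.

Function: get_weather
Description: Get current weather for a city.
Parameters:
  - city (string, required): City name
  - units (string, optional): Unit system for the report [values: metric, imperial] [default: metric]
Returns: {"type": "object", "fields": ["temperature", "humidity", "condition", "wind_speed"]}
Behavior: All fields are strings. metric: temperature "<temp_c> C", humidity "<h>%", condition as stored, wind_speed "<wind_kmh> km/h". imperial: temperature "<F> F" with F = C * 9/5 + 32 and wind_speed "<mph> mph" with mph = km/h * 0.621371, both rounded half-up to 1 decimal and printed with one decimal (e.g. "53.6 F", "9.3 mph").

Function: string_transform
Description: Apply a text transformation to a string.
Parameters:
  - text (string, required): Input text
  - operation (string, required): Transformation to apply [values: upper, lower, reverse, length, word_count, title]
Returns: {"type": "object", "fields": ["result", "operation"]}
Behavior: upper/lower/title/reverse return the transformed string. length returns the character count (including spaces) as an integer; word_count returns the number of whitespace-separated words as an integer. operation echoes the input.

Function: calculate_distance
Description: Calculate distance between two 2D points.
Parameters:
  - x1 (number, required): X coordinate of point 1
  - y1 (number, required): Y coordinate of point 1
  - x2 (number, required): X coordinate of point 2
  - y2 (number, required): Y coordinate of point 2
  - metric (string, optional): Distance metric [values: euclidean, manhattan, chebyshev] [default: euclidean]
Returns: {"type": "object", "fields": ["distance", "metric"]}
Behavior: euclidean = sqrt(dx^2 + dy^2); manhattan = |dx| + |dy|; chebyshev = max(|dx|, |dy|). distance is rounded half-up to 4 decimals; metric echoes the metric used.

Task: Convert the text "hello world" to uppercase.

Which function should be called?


The task needs a function whose description is: Apply a text transformation to a string.
string_transform


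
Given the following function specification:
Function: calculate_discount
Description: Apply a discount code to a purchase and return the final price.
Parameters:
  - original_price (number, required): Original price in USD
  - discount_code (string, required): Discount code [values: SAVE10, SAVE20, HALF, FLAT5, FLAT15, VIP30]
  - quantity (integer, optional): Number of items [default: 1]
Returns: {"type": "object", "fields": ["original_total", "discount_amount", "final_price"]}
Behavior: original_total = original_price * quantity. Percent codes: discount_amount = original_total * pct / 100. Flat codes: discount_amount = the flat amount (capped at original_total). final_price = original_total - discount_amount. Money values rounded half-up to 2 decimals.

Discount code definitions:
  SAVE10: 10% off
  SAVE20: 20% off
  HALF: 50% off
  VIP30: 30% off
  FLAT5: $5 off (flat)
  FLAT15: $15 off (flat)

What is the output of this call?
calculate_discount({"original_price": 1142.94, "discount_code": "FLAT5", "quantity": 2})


original_total = 1142.94 * 2 = 2285.88
FLAT5 = $5 flat: discount_amount = min(5.00, 2285.88) = 5.00
final_price = 2285.88 - 5.00 = 2280.88
Output:
{"original_total": 2285.88, "discount_amount": 5.0, "final_price": 2280.88}


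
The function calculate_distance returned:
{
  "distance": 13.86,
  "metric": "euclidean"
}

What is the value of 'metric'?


euclidean


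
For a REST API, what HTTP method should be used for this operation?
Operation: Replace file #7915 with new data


GET = read, POST = create, PUT = update/replace, DELETE = remove
This operation is an update/replace.
PUT


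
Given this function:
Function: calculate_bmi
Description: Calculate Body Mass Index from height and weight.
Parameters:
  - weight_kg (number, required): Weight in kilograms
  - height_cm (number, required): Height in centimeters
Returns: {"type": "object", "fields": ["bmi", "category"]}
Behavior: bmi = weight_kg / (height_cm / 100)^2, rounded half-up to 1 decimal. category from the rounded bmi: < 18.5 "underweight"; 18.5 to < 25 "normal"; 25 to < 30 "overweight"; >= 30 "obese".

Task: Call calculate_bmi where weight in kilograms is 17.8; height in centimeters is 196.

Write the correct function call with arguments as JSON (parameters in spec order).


Mapping each described value to its parameter name:
  'Weight in kilograms' -> weight_kg = 17.8
  'Height in centimeters' -> height_cm = 196
calculate_bmi({"weight_kg": 17.8, "height_cm": 196})


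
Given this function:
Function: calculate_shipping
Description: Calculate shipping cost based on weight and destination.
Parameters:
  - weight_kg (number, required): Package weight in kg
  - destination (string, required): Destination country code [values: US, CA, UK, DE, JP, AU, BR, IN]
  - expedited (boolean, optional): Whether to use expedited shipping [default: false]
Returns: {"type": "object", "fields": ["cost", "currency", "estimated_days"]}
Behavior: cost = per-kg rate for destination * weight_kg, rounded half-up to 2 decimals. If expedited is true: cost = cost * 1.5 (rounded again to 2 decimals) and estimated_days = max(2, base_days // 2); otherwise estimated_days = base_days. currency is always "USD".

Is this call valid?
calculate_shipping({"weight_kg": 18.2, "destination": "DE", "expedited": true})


Checking all required parameters present and types match... All valid.
Valid


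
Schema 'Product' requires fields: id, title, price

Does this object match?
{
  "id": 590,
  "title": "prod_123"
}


Checking required fields...
Missing: price
Invalid - missing required field 'price'


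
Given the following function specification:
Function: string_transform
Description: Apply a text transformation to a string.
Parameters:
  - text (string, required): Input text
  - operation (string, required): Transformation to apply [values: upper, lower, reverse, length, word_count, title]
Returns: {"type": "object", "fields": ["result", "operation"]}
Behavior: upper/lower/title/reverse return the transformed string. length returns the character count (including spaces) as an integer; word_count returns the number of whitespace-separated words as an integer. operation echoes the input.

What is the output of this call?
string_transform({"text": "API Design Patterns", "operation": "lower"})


lower('API Design Patterns') = 'api design patterns'
Output:
{"result": "api design patterns", "operation": "lower"}


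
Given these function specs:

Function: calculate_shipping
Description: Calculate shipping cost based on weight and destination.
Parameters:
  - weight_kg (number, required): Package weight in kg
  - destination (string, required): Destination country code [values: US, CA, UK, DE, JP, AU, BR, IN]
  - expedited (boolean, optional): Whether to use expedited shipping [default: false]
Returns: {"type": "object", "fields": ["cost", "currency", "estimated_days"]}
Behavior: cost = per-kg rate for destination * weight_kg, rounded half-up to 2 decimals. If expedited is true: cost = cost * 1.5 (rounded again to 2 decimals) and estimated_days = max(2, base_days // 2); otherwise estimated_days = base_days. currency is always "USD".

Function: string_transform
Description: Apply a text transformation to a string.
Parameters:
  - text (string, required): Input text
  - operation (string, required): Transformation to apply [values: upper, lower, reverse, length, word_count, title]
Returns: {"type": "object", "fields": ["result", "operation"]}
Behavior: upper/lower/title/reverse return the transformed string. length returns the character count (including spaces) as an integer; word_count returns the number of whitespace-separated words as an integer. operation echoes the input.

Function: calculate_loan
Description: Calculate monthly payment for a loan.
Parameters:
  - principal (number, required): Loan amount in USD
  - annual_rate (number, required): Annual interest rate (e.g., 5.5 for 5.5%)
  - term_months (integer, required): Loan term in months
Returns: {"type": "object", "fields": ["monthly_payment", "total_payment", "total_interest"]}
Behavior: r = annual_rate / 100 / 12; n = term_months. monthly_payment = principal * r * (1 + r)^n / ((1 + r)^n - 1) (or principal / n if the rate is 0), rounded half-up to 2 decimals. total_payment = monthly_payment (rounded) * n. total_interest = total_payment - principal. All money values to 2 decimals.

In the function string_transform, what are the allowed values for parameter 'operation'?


The string_transform spec declares:
  - operation (string, required): Transformation to apply [values: upper, lower, reverse, length, word_count, title]
Allowed values:
upper, lower, reverse, length, word_count, title


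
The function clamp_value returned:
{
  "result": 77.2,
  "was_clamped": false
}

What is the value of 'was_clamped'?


false


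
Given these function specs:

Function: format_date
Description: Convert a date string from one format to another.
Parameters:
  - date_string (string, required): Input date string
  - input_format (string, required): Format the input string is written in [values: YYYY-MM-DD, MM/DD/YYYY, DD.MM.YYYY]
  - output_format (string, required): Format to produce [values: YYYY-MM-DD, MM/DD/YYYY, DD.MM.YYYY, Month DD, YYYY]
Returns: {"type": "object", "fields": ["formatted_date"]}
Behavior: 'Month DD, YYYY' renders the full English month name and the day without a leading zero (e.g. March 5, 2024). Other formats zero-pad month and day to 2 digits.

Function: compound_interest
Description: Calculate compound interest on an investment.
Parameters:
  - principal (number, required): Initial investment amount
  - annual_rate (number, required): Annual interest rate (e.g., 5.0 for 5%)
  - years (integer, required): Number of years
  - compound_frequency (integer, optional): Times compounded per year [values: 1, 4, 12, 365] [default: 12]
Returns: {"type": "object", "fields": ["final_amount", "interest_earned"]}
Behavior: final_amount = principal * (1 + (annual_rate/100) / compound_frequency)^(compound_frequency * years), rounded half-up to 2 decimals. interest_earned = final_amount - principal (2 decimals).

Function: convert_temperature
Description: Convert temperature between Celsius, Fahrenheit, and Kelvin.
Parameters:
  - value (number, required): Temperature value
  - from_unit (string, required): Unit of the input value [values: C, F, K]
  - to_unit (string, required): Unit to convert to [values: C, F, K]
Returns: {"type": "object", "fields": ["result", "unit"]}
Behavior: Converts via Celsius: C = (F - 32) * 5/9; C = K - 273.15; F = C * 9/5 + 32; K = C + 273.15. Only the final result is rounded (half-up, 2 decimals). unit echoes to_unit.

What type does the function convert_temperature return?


The convert_temperature spec declares Returns: {"type": "object", "fields": ["result", "unit"]}
Type:
object


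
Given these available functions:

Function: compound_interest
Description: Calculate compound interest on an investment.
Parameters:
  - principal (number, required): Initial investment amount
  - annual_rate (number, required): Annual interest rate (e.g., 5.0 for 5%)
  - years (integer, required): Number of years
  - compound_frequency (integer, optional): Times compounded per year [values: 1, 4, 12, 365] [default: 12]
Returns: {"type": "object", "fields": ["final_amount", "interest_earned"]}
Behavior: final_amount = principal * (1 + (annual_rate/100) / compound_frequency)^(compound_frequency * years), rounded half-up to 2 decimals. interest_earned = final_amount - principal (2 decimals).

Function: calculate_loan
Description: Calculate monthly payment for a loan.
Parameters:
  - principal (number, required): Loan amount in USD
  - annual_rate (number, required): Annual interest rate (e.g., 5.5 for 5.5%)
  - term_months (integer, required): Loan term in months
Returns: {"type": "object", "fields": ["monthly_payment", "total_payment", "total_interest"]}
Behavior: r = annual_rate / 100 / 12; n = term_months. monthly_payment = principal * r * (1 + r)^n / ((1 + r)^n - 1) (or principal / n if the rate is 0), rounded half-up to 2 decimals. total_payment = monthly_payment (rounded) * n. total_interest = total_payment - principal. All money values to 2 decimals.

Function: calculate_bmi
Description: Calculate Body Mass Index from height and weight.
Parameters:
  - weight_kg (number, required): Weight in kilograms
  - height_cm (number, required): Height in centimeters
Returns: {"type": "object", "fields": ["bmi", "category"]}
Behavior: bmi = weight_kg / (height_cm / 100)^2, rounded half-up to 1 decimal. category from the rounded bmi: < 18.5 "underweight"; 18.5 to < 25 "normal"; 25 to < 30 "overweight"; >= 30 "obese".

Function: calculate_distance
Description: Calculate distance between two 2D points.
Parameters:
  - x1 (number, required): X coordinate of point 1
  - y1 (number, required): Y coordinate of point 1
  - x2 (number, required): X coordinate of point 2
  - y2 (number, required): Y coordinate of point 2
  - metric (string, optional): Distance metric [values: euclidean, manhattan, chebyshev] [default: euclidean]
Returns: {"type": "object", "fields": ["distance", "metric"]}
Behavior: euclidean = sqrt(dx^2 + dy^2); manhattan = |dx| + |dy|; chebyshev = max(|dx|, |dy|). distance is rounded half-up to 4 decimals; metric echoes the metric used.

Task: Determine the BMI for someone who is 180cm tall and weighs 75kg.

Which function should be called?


The task needs a function whose description is: Calculate Body Mass Index from height and weight.
calculate_bmi


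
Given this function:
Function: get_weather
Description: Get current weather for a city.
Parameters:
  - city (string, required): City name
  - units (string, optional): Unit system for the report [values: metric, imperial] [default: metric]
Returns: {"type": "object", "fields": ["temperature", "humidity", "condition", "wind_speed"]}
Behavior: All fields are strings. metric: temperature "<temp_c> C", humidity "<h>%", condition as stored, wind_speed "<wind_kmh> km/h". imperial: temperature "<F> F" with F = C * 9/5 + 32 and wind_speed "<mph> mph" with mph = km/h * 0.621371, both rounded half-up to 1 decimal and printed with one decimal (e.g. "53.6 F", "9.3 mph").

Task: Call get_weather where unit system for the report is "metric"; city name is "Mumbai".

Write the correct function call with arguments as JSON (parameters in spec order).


Mapping each described value to its parameter name:
  'Unit system for the report' -> units = "metric"
  'City name' -> city = "Mumbai"
get_weather({"city": "Mumbai", "units": "metric"})


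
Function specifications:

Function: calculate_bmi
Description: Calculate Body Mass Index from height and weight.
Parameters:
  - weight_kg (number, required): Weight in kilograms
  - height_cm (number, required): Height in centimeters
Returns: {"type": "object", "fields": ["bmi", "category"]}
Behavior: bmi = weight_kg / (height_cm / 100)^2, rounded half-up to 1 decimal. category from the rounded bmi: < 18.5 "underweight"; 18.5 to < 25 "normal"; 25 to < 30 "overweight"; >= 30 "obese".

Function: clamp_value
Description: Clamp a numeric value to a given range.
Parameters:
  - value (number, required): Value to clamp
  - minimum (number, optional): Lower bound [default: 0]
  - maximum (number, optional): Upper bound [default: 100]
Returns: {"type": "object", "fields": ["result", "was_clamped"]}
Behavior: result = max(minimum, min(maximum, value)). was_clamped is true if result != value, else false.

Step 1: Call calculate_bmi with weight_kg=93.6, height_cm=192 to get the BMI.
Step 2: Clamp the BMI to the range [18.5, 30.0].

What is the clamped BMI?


Step 1: calculate_bmi(weight_kg=93.6, height_cm=192)
  height_m = 192 / 100 = 1.92
  bmi = 93.6 / 1.92^2 = 93.6 / 3.6864 = 25.390625 -> 25.4
  25 <= 25.4 < 30 -> overweight
  -> bmi = 25.4
Step 2: clamp_value(value=25.4, minimum=18.5, maximum=30.0)
  result = max(18.5, min(30.0, 25.4)) = max(18.5, 25.4) = 25.4
  was_clamped = (25.4 != 25.4) = false
  -> result = 25.4
25.4


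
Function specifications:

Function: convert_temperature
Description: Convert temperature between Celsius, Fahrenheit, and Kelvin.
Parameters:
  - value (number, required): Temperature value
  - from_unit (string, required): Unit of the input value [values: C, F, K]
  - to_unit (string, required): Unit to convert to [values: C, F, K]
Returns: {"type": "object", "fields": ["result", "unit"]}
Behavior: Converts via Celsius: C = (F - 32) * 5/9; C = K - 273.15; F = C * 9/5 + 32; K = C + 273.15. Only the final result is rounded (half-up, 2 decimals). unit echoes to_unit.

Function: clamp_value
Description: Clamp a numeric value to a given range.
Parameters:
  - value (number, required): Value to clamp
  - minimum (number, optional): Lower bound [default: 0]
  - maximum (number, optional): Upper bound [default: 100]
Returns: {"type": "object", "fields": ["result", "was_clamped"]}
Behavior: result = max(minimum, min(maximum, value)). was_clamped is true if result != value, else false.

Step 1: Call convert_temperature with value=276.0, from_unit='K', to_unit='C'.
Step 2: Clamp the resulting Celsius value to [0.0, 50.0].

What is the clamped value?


Step 1: convert_temperature(value=276.0, from_unit=K, to_unit=C)
  To C: 276 - 273.15 = 2.85
  Target is C: 2.85
  Round to 2 decimals: 2.85
  -> result = 2.85 C
Step 2: clamp_value(value=2.85, minimum=0.0, maximum=50.0)
  result = max(0.0, min(50.0, 2.85)) = max(0.0, 2.85) = 2.85
  was_clamped = (2.85 != 2.85) = false
  -> result = 2.85
2.85


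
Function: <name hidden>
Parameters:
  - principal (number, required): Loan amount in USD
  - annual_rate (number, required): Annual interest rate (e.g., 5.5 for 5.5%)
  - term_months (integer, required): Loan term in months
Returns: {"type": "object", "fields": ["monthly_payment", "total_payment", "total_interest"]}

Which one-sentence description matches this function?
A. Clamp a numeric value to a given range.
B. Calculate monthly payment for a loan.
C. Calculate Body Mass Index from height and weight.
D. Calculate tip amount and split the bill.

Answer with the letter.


Parameters principal, annual_rate, term_months and return ["monthly_payment", "total_payment", "total_interest"] fit: Calculate monthly payment for a loan.
B


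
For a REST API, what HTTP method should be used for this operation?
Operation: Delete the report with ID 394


GET = read, POST = create, PUT = update/replace, DELETE = remove
This operation is a removal.
DELETE


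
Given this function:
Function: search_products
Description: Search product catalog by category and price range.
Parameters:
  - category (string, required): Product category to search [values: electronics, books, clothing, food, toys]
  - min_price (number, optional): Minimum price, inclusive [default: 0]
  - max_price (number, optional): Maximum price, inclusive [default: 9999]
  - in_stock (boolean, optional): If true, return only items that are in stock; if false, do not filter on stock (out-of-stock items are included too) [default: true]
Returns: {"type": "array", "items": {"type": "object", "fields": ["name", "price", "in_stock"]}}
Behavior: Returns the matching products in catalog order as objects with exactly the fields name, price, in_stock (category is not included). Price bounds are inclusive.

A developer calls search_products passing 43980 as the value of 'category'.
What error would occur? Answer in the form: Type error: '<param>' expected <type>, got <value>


Spec: 'category' is declared as string; 43980 is an integer.
Type error: 'category' expected string, got 43980


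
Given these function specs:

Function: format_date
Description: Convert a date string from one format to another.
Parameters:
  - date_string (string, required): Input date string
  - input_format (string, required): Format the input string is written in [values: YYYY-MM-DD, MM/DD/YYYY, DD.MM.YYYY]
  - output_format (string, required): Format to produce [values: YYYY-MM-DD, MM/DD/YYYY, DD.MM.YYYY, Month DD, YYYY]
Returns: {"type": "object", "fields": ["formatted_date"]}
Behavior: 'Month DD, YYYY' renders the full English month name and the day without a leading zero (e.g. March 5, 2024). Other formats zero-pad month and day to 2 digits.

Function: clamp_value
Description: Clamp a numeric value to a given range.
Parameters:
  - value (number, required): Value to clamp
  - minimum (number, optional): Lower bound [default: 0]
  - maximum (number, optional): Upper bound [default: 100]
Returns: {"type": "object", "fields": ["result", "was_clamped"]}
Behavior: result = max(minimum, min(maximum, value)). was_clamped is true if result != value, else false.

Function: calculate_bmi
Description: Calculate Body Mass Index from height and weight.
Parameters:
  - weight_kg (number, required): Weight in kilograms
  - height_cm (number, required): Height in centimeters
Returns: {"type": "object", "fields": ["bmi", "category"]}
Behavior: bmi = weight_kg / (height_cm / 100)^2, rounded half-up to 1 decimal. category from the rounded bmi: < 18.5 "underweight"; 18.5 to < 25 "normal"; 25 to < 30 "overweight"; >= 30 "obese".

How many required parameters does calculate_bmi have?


Parameters of calculate_bmi: weight_kg (required), height_cm (required)
Required count:
2


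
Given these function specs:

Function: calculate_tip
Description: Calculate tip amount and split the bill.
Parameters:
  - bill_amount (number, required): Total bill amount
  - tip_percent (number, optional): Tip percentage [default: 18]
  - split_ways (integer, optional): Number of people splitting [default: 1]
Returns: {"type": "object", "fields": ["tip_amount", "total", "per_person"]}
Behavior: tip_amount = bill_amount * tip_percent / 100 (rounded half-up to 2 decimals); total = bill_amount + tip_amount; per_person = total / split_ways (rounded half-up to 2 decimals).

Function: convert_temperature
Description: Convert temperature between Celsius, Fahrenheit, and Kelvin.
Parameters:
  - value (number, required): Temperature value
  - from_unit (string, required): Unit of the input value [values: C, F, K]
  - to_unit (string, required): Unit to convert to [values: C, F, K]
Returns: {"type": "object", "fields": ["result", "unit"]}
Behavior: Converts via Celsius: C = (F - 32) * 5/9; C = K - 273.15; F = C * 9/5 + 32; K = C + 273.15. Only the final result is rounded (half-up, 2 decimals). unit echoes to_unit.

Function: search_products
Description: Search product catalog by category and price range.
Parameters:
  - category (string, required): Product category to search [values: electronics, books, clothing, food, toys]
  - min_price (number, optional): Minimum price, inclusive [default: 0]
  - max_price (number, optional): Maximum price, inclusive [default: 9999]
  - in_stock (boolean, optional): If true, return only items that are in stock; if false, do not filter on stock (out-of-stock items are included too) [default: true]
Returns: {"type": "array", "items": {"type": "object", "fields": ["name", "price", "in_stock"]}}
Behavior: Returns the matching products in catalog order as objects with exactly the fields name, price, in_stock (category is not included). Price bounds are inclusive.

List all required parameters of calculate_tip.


Parameters of calculate_tip and their required/optional flag:
  bill_amount: required
  tip_percent: optional
  split_ways: optional
bill_amount
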